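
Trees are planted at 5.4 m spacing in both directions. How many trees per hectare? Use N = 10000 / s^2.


N = 10000 / 5.4^2 = 10000 / 29.16 = 342.936 ≈ 343 trees/ha

343 trees/ha


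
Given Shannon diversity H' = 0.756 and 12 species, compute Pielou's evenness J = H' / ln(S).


ln(12) = 2.48491
J = H' / ln(S) = 0.756 / 2.48491 = 0.304236 ≈ 0.3042

0.3042


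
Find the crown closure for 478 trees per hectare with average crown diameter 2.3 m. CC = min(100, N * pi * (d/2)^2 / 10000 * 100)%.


(d/2)^2 = (2.3/2)^2 = 1.15^2 = 1.3225
Crown area = 3.141593 * 1.3225 = 4.15476 m^2
N * area / 10000 * 100 = 478 * 4.15476 / 10000 * 100 = 19.8598
CC = min(100, 19.8598) = 19.8598 ≈ 19.9%

19.9%


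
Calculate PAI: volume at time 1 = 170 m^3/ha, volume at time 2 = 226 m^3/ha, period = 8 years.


PAI = (V2 - V1) / period = (226 - 170) / 8 = 56 / 8 = 7.00 m^3/ha/yr

7.00 m^3/ha/yr


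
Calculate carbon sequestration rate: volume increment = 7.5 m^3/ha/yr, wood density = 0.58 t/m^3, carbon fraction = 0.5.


C = 7.5 * 0.58 * 0.5 = 2.175 ≈ 2.18 t C/ha/yr

2.18 t C/ha/yr


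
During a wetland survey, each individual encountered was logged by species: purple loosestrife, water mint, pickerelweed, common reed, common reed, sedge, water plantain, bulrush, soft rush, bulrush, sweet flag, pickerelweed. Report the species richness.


Total individuals logged = 12
Distinct species (count of individuals): purple loosestrife (1), water mint (1), pickerelweed (2), common reed (2), sedge (1), water plantain (1), bulrush (2), soft rush (1), sweet flag (1)
Species richness = number of distinct species = 9

9


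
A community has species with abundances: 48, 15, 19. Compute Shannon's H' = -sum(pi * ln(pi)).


Total N = 48 + 15 + 19 = 82
Per-species terms:
  p = 48/82 = 0.585366; ln(p) = -0.535518; p*ln(p) = 0.585366 * (-0.535518) = -0.313474
  p = 15/82 = 0.182927; ln(p) = -1.698668; p*ln(p) = 0.182927 * (-1.698668) = -0.310732
  p = 19/82 = 0.231707; ln(p) = -1.462282; p*ln(p) = 0.231707 * (-1.462282) = -0.338821
sum(p*ln(p)) = (-0.313474) + (-0.310732) + (-0.338821) = -0.963027
H' = -(-0.963027) = 0.963027 ≈ 0.9630

0.9630


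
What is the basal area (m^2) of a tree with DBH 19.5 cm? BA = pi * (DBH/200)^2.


D/200 = 19.5/200 = 0.0975 m
(D/200)^2 = 0.0975^2 = 0.00950625
BA = 3.141593 * 0.00950625 = 0.0298648 ≈ 0.0299 m^2

0.0299 m^2


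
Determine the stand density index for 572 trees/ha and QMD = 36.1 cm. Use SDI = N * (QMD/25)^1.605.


QMD/25 = 36.1/25 = 1.444
(1.444)^1.605 = exp(1.605 * ln(1.444)) = exp(1.605 * 0.367417) = exp(0.589704) = 1.80345
SDI = 572 * 1.80345 = 1031.57 ≈ 1032

1032


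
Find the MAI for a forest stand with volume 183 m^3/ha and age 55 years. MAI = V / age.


MAI = 183 / 55 = 3.3273 ≈ 3.33 m^3/ha/yr

3.33 m^3/ha/yr


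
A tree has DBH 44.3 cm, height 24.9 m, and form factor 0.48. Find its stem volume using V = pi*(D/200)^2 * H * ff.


(D/200)^2 = (44.3/200)^2 = 0.2215^2 = 0.04906225
BA = 3.141593 * 0.04906225 = 0.154134 m^2
V = 0.154134 * 24.9 * 0.48 = 1.84221 ≈ 1.842 m^3

1.842 m^3


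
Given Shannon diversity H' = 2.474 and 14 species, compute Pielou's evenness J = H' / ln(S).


ln(14) = 2.63906
J = H' / ln(S) = 2.474 / 2.63906 = 0.937455 ≈ 0.9375

0.9375


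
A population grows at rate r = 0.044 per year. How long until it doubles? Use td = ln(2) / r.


td = ln(2) / 0.044 = 0.693147 / 0.044 = 15.7533 ≈ 15.8 years

15.8 years


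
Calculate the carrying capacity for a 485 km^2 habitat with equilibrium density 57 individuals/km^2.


K = 57 * 485 = 27645 individuals

27645 individuals


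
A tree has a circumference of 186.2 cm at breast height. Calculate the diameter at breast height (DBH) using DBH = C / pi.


DBH = C / pi = 186.2 / 3.141593 = 59.2693 ≈ 59.27 cm

59.27 cm


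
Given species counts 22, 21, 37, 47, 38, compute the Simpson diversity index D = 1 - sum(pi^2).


Total N = 22 + 21 + 37 + 47 + 38 = 165
Per-species terms:
  p = 22/165 = 0.133333; p^2 = 0.133333^2 = 0.017778
  p = 21/165 = 0.127273; p^2 = 0.127273^2 = 0.016198
  p = 37/165 = 0.224242; p^2 = 0.224242^2 = 0.050284
  p = 47/165 = 0.284848; p^2 = 0.284848^2 = 0.081138
  p = 38/165 = 0.230303; p^2 = 0.230303^2 = 0.053039
sum(p^2) = 0.017778 + 0.016198 + 0.050284 + 0.081138 + 0.053039 = 0.218437
D = 1 - 0.218437 = 0.781563 ≈ 0.7816

0.7816


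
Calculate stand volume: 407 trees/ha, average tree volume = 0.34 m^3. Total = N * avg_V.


V_stand = 407 * 0.34 = 138.38 ≈ 138.4 m^3/ha

138.4 m^3/ha


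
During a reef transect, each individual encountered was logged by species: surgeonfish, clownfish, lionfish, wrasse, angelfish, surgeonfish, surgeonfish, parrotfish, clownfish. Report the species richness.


Total individuals logged = 9
Distinct species (count of individuals): surgeonfish (3), clownfish (2), lionfish (1), wrasse (1), angelfish (1), parrotfish (1)
Species richness = number of distinct species = 6

6


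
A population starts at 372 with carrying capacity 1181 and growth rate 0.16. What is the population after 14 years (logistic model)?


(K - N0)/N0 = (1181 - 372)/372 = 809/372 = 2.17473
r*t = 0.16 * 14 = 2.24; exp(-2.24) = 0.106459
2.17473 * 0.106459 = 0.231520
1 + 0.231520 = 1.23152
N = 1181 / 1.23152 = 958.978 ≈ 959

959


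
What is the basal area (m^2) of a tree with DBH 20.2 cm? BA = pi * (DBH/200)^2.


D/200 = 20.2/200 = 0.101 m
(D/200)^2 = 0.101^2 = 0.010201
BA = 3.141593 * 0.010201 = 0.0320474 ≈ 0.0320 m^2

0.0320 m^2


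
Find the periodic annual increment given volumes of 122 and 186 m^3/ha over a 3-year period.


PAI = (V2 - V1) / period = (186 - 122) / 3 = 64 / 3 = 21.3333 ≈ 21.33 m^3/ha/yr

21.33 m^3/ha/yr


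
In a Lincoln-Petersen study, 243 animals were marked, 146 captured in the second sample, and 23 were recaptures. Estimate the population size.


N = M * C / R = 243 * 146 / 23 = 35478 / 23 = 1542.52 ≈ 1543

1543 individuals


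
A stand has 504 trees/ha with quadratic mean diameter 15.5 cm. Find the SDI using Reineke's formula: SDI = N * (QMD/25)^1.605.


QMD/25 = 15.5/25 = 0.62
(0.62)^1.605 = exp(1.605 * ln(0.62)) = exp(1.605 * (-0.478036)) = exp(-0.767248) = 0.464289
SDI = 504 * 0.464289 = 234.002 ≈ 234

234


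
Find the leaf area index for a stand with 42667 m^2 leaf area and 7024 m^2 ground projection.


LAI = 42667 / 7024 = 6.0745 ≈ 6.07

6.07


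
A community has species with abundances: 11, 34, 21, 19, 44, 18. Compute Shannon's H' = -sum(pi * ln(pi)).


Total N = 11 + 34 + 21 + 19 + 44 + 18 = 147
Per-species terms:
  p = 11/147 = 0.074830; ln(p) = -2.592536; p*ln(p) = 0.074830 * (-2.592536) = -0.193999
  p = 34/147 = 0.231293; ln(p) = -1.464070; p*ln(p) = 0.231293 * (-1.464070) = -0.338629
  p = 21/147 = 0.142857; ln(p) = -1.945911; p*ln(p) = 0.142857 * (-1.945911) = -0.277987
  p = 19/147 = 0.129252; ln(p) = -2.045991; p*ln(p) = 0.129252 * (-2.045991) = -0.264448
  p = 44/147 = 0.299320; ln(p) = -1.206242; p*ln(p) = 0.299320 * (-1.206242) = -0.361052
  p = 18/147 = 0.122449; ln(p) = -2.100061; p*ln(p) = 0.122449 * (-2.100061) = -0.257150
sum(p*ln(p)) = (-0.193999) + (-0.338629) + (-0.277987) + (-0.264448) + (-0.361052) + (-0.257150) = -1.693265
H' = -(-1.693265) = 1.693265 ≈ 1.6933

1.6933


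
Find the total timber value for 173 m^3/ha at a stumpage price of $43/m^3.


Value = 173 * 43 = $7439/ha

$7439/ha


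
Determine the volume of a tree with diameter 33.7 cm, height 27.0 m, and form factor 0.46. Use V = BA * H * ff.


(D/200)^2 = (33.7/200)^2 = 0.1685^2 = 0.02839225
BA = 3.141593 * 0.02839225 = 0.0891969 m^2
V = 0.0891969 * 27.0 * 0.46 = 1.10783 ≈ 1.108 m^3

1.108 m^3


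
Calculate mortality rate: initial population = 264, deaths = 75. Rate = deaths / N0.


Mortality rate = 75 / 264 = 0.284091 ≈ 0.2841

0.2841


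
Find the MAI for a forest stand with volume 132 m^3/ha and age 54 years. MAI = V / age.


MAI = 132 / 54 = 2.4444 ≈ 2.44 m^3/ha/yr

2.44 m^3/ha/yr


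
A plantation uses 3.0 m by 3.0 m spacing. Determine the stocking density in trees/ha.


N = 10000 / 3.0^2 = 10000 / 9 = 1111.11 ≈ 1111 trees/ha

1111 trees/ha


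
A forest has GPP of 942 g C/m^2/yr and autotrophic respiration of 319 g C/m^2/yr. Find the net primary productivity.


NPP = GPP - Ra = 942 - 319 = 623 g C/m^2/yr

623 g C/m^2/yr


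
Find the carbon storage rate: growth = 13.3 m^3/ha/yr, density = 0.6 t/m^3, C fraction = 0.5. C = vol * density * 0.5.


C = 13.3 * 0.6 * 0.5 = 3.99 t C/ha/yr

3.99 t C/ha/yr


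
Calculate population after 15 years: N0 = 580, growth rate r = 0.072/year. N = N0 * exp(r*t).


r*t = 0.072 * 15 = 1.08
exp(1.08) = 2.94468
N = 580 * 2.94468 = 1707.91 ≈ 1708

1708


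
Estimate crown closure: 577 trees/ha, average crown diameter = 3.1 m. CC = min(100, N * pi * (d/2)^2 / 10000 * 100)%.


(d/2)^2 = (3.1/2)^2 = 1.55^2 = 2.4025
Crown area = 3.141593 * 2.4025 = 7.54768 m^2
N * area / 10000 * 100 = 577 * 7.54768 / 10000 * 100 = 43.5501
CC = min(100, 43.5501) = 43.5501 ≈ 43.6%

43.6%


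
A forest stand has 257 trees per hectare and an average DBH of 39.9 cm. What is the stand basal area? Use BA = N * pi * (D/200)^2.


(D/200)^2 = (39.9/200)^2 = 0.1995^2 = 0.03980025
Individual BA = 3.141593 * 0.03980025 = 0.125036 m^2
Stand BA = 257 * 0.125036 = 32.1343 ≈ 32.13 m^2/ha

32.13 m^2/ha


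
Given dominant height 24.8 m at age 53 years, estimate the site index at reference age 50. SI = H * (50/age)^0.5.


50/53 = 0.943396
(0.943396)^0.5 = 0.971286
SI = 24.8 * 0.971286 = 24.0879 ≈ 24.1 m

24.1 m


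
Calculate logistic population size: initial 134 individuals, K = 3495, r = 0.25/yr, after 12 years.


(K - N0)/N0 = (3495 - 134)/134 = 3361/134 = 25.0821
r*t = 0.25 * 12 = 3; exp(-3) = 0.0497871
25.0821 * 0.0497871 = 1.24877
1 + 1.24877 = 2.24877
N = 3495 / 2.24877 = 1554.18 ≈ 1554

1554


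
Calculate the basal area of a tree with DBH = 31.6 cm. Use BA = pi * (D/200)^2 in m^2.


D/200 = 31.6/200 = 0.158 m
(D/200)^2 = 0.158^2 = 0.024964
BA = 3.141593 * 0.024964 = 0.0784267 ≈ 0.0784 m^2

0.0784 m^2


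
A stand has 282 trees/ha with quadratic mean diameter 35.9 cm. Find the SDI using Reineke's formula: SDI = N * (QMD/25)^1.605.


QMD/25 = 35.9/25 = 1.436
(1.436)^1.605 = exp(1.605 * ln(1.436)) = exp(1.605 * 0.361861) = exp(0.580787) = 1.78744
SDI = 282 * 1.78744 = 504.058 ≈ 504

504


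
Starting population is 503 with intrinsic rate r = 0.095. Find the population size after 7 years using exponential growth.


r*t = 0.095 * 7 = 0.665
exp(0.665) = 1.94449
N = 503 * 1.94449 = 978.078 ≈ 978

978


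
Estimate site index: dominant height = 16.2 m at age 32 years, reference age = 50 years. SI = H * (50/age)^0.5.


50/32 = 1.56250
(1.56250)^0.5 = 1.25000
SI = 16.2 * 1.25000 = 20.2500 ≈ 20.3 m

20.3 m


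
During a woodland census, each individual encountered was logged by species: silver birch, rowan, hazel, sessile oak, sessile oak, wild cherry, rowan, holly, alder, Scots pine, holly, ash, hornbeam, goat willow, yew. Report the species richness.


Total individuals logged = 15
Distinct species (count of individuals): silver birch (1), rowan (2), hazel (1), sessile oak (2), wild cherry (1), holly (2), alder (1), Scots pine (1), ash (1), hornbeam (1), goat willow (1), yew (1)
Species richness = number of distinct species = 12

12


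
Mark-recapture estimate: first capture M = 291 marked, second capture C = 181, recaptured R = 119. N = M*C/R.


N = M * C / R = 291 * 181 / 119 = 52671 / 119 = 442.61 ≈ 443

443 individuals


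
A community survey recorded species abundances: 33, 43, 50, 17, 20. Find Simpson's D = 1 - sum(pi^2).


Total N = 33 + 43 + 50 + 17 + 20 = 163
Per-species terms:
  p = 33/163 = 0.202454; p^2 = 0.202454^2 = 0.040988
  p = 43/163 = 0.263804; p^2 = 0.263804^2 = 0.069593
  p = 50/163 = 0.306748; p^2 = 0.306748^2 = 0.094094
  p = 17/163 = 0.104294; p^2 = 0.104294^2 = 0.010877
  p = 20/163 = 0.122699; p^2 = 0.122699^2 = 0.015055
sum(p^2) = 0.040988 + 0.069593 + 0.094094 + 0.010877 + 0.015055 = 0.230607
D = 1 - 0.230607 = 0.769393 ≈ 0.7694

0.7694


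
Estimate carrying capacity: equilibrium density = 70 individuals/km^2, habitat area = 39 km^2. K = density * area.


K = 70 * 39 = 2730 individuals

2730 individuals


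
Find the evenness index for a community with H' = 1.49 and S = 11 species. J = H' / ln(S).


ln(11) = 2.39790
J = H' / ln(S) = 1.49 / 2.39790 = 0.621377 ≈ 0.6214

0.6214


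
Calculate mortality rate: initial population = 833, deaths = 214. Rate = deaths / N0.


Mortality rate = 214 / 833 = 0.256903 ≈ 0.2569

0.2569


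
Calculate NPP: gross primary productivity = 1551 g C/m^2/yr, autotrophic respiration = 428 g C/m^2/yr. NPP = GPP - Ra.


NPP = GPP - Ra = 1551 - 428 = 1123 g C/m^2/yr

1123 g C/m^2/yr


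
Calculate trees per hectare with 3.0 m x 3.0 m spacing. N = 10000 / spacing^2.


N = 10000 / 3.0^2 = 10000 / 9 = 1111.11 ≈ 1111 trees/ha

1111 trees/ha


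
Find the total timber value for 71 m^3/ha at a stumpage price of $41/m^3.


Value = 71 * 41 = $2911/ha

$2911/ha


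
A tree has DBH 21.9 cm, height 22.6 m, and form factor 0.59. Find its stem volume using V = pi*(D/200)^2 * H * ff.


(D/200)^2 = (21.9/200)^2 = 0.1095^2 = 0.01199025
BA = 3.141593 * 0.01199025 = 0.0376685 m^2
V = 0.0376685 * 22.6 * 0.59 = 0.502272 ≈ 0.502 m^3

0.502 m^3


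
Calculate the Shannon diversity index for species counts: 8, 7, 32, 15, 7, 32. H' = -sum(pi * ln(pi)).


Total N = 8 + 7 + 32 + 15 + 7 + 32 = 101
Per-species terms:
  p = 8/101 = 0.079208; ln(p) = -2.535678; p*ln(p) = 0.079208 * (-2.535678) = -0.200846
  p = 7/101 = 0.069307; ln(p) = -2.669209; p*ln(p) = 0.069307 * (-2.669209) = -0.184995
  p = 32/101 = 0.316832; ln(p) = -1.149384; p*ln(p) = 0.316832 * (-1.149384) = -0.364162
  p = 15/101 = 0.148515; ln(p) = -1.907069; p*ln(p) = 0.148515 * (-1.907069) = -0.283228
  p = 7/101 = 0.069307; ln(p) = -2.669209; p*ln(p) = 0.069307 * (-2.669209) = -0.184995
  p = 32/101 = 0.316832; ln(p) = -1.149384; p*ln(p) = 0.316832 * (-1.149384) = -0.364162
sum(p*ln(p)) = (-0.200846) + (-0.184995) + (-0.364162) + (-0.283228) + (-0.184995) + (-0.364162) = -1.582388
H' = -(-1.582388) = 1.582388 ≈ 1.5824

1.5824


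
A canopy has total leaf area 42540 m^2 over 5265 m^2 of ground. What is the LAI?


LAI = 42540 / 5265 = 8.0798 ≈ 8.08

8.08


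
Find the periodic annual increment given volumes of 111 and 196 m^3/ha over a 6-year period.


PAI = (V2 - V1) / period = (196 - 111) / 6 = 85 / 6 = 14.1667 ≈ 14.17 m^3/ha/yr

14.17 m^3/ha/yr


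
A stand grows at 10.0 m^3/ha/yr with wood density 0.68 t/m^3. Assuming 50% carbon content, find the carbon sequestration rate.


C = 10.0 * 0.68 * 0.5 = 3.40 t C/ha/yr

3.40 t C/ha/yr


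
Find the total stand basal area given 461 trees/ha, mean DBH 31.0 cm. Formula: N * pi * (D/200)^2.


(D/200)^2 = (31.0/200)^2 = 0.155^2 = 0.024025
Individual BA = 3.141593 * 0.024025 = 0.0754768 m^2
Stand BA = 461 * 0.0754768 = 34.7948 ≈ 34.79 m^2/ha

34.79 m^2/ha


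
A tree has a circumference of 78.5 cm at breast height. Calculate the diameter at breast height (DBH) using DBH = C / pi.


DBH = C / pi = 78.5 / 3.141593 = 24.9873 ≈ 24.99 cm

24.99 cm


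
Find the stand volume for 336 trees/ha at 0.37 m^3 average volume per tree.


V_stand = 336 * 0.37 = 124.32 ≈ 124.3 m^3/ha

124.3 m^3/ha


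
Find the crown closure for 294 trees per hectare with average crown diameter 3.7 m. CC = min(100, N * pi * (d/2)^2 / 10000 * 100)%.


(d/2)^2 = (3.7/2)^2 = 1.85^2 = 3.4225
Crown area = 3.141593 * 3.4225 = 10.7521 m^2
N * area / 10000 * 100 = 294 * 10.7521 / 10000 * 100 = 31.6112
CC = min(100, 31.6112) = 31.6112 ≈ 31.6%

31.6%


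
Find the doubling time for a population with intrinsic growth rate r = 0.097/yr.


td = ln(2) / 0.097 = 0.693147 / 0.097 = 7.14585 ≈ 7.1 years

7.1 years


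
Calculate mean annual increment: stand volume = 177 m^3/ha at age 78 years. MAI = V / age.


MAI = 177 / 78 = 2.2692 ≈ 2.27 m^3/ha/yr

2.27 m^3/ha/yr


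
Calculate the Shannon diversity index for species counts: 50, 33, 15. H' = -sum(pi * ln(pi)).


Total N = 50 + 33 + 15 = 98
Per-species terms:
  p = 50/98 = 0.510204; ln(p) = -0.672945; p*ln(p) = 0.510204 * (-0.672945) = -0.343339
  p = 33/98 = 0.336735; ln(p) = -1.088459; p*ln(p) = 0.336735 * (-1.088459) = -0.366522
  p = 15/98 = 0.153061; ln(p) = -1.876919; p*ln(p) = 0.153061 * (-1.876919) = -0.287283
sum(p*ln(p)) = (-0.343339) + (-0.366522) + (-0.287283) = -0.997144
H' = -(-0.997144) = 0.997144 ≈ 0.9971

0.9971


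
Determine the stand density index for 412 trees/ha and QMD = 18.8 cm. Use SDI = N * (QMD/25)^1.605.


QMD/25 = 18.8/25 = 0.752
(0.752)^1.605 = exp(1.605 * ln(0.752)) = exp(1.605 * (-0.285019)) = exp(-0.457455) = 0.632892
SDI = 412 * 0.632892 = 260.752 ≈ 261

261


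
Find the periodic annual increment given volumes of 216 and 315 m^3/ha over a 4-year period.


PAI = (V2 - V1) / period = (315 - 216) / 4 = 99 / 4 = 24.75 m^3/ha/yr

24.75 m^3/ha/yr


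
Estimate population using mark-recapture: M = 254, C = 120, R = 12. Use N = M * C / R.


N = M * C / R = 254 * 120 / 12 = 30480 / 12 = 2540

2540 individuals


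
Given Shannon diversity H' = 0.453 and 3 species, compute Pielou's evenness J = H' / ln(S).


ln(3) = 1.09861
J = H' / ln(S) = 0.453 / 1.09861 = 0.412339 ≈ 0.4123

0.4123


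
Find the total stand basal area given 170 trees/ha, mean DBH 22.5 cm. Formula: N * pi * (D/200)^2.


(D/200)^2 = (22.5/200)^2 = 0.1125^2 = 0.01265625
Individual BA = 3.141593 * 0.01265625 = 0.0397608 m^2
Stand BA = 170 * 0.0397608 = 6.75934 ≈ 6.76 m^2/ha

6.76 m^2/ha


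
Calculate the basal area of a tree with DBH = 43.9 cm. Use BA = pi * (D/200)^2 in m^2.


D/200 = 43.9/200 = 0.2195 m
(D/200)^2 = 0.2195^2 = 0.04818025
BA = 3.141593 * 0.04818025 = 0.151363 ≈ 0.1514 m^2

0.1514 m^2


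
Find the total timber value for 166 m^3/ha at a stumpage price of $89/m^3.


Value = 166 * 89 = $14774/ha

$14774/ha


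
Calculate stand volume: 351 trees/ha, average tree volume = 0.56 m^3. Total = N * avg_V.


V_stand = 351 * 0.56 = 196.56 ≈ 196.6 m^3/ha

196.6 m^3/ha


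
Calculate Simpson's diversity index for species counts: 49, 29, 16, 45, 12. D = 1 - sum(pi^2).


Total N = 49 + 29 + 16 + 45 + 12 = 151
Per-species terms:
  p = 49/151 = 0.324503; p^2 = 0.324503^2 = 0.105302
  p = 29/151 = 0.192053; p^2 = 0.192053^2 = 0.036884
  p = 16/151 = 0.105960; p^2 = 0.105960^2 = 0.011228
  p = 45/151 = 0.298013; p^2 = 0.298013^2 = 0.088812
  p = 12/151 = 0.079470; p^2 = 0.079470^2 = 0.006315
sum(p^2) = 0.105302 + 0.036884 + 0.011228 + 0.088812 + 0.006315 = 0.248541
D = 1 - 0.248541 = 0.751459 ≈ 0.7515

0.7515


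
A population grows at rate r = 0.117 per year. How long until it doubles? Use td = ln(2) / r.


td = ln(2) / 0.117 = 0.693147 / 0.117 = 5.92433 ≈ 5.9 years

5.9 years


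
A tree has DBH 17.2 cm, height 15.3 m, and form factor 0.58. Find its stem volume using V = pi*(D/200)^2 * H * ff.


(D/200)^2 = (17.2/200)^2 = 0.086^2 = 0.007396
BA = 3.141593 * 0.007396 = 0.0232352 m^2
V = 0.0232352 * 15.3 * 0.58 = 0.206189 ≈ 0.206 m^3

0.206 m^3


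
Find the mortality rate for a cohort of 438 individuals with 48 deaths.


Mortality rate = 48 / 438 = 0.109589 ≈ 0.1096

0.1096


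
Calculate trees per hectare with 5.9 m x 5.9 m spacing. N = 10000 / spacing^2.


N = 10000 / 5.9^2 = 10000 / 34.81 = 287.274 ≈ 287 trees/ha

287 trees/ha


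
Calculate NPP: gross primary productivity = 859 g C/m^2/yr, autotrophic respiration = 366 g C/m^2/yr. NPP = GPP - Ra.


NPP = GPP - Ra = 859 - 366 = 493 g C/m^2/yr

493 g C/m^2/yr


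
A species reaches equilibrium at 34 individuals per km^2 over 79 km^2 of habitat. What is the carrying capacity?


K = 34 * 79 = 2686 individuals

2686 individuals


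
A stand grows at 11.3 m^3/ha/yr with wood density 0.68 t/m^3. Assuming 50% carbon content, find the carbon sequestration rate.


C = 11.3 * 0.68 * 0.5 = 3.842 ≈ 3.84 t C/ha/yr

3.84 t C/ha/yr


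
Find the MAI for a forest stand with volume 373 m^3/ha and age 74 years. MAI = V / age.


MAI = 373 / 74 = 5.0405 ≈ 5.04 m^3/ha/yr

5.04 m^3/ha/yr


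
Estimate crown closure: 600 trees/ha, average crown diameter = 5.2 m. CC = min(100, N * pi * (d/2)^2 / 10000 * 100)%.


(d/2)^2 = (5.2/2)^2 = 2.6^2 = 6.76
Crown area = 3.141593 * 6.76 = 21.2372 m^2
N * area / 10000 * 100 = 600 * 21.2372 / 10000 * 100 = 127.423
CC = min(100, 127.423) = 100%

100%


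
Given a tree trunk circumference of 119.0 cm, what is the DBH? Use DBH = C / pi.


DBH = C / pi = 119.0 / 3.141593 = 37.8789 ≈ 37.88 cm

37.88 cm


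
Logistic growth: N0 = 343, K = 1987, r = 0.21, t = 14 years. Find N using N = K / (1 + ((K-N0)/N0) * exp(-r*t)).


(K - N0)/N0 = (1987 - 343)/343 = 1644/343 = 4.79300
r*t = 0.21 * 14 = 2.94; exp(-2.94) = 0.0528657
4.79300 * 0.0528657 = 0.253385
1 + 0.253385 = 1.25339
N = 1987 / 1.25339 = 1585.30 ≈ 1585

1585


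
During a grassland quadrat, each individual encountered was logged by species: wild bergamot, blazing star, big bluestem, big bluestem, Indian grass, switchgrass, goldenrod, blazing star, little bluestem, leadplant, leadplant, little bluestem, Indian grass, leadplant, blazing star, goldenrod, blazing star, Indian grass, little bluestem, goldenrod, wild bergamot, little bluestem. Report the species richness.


Total individuals logged = 22
Distinct species (count of individuals): wild bergamot (2), blazing star (4), big bluestem (2), Indian grass (3), switchgrass (1), goldenrod (3), little bluestem (4), leadplant (3)
Species richness = number of distinct species = 8

8


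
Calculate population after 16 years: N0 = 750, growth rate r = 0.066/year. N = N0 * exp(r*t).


r*t = 0.066 * 16 = 1.056
exp(1.056) = 2.87485
N = 750 * 2.87485 = 2156.14 ≈ 2156

2156


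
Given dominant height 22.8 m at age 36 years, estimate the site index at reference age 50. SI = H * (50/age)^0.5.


50/36 = 1.38889
(1.38889)^0.5 = 1.17851
SI = 22.8 * 1.17851 = 26.8700 ≈ 26.9 m

26.9 m


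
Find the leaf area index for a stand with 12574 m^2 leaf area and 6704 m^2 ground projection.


LAI = 12574 / 6704 = 1.8756 ≈ 1.88

1.88


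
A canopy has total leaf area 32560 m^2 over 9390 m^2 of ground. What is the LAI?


LAI = 32560 / 9390 = 3.4675 ≈ 3.47

3.47


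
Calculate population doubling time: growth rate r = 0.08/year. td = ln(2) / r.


td = ln(2) / 0.08 = 0.693147 / 0.08 = 8.66434 ≈ 8.7 years

8.7 years


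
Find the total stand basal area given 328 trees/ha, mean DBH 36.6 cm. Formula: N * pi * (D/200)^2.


(D/200)^2 = (36.6/200)^2 = 0.183^2 = 0.033489
Individual BA = 3.141593 * 0.033489 = 0.105209 m^2
Stand BA = 328 * 0.105209 = 34.5086 ≈ 34.51 m^2/ha

34.51 m^2/ha


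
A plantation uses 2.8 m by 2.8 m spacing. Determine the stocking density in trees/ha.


N = 10000 / 2.8^2 = 10000 / 7.84 = 1275.51 ≈ 1276 trees/ha

1276 trees/ha


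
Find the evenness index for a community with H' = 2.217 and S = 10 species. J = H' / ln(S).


ln(10) = 2.30259
J = H' / ln(S) = 2.217 / 2.30259 = 0.962829 ≈ 0.9628

0.9628


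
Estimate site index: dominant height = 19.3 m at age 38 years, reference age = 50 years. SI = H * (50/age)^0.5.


50/38 = 1.31579
(1.31579)^0.5 = 1.14708
SI = 19.3 * 1.14708 = 22.1386 ≈ 22.1 m

22.1 m


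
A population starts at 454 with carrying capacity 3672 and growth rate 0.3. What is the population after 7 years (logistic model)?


(K - N0)/N0 = (3672 - 454)/454 = 3218/454 = 7.08811
r*t = 0.3 * 7 = 2.1; exp(-2.1) = 0.122456
7.08811 * 0.122456 = 0.867982
1 + 0.867982 = 1.86798
N = 3672 / 1.86798 = 1965.76 ≈ 1966

1966


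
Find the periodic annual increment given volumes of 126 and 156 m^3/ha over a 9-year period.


PAI = (V2 - V1) / period = (156 - 126) / 9 = 30 / 9 = 3.3333 ≈ 3.33 m^3/ha/yr

3.33 m^3/ha/yr


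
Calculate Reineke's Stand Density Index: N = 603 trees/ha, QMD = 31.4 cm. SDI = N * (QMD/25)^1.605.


QMD/25 = 31.4/25 = 1.256
(1.256)^1.605 = exp(1.605 * ln(1.256)) = exp(1.605 * 0.227932) = exp(0.365831) = 1.44171
SDI = 603 * 1.44171 = 869.351 ≈ 869

869


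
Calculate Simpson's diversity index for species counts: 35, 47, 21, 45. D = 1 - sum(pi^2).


Total N = 35 + 47 + 21 + 45 = 148
Per-species terms:
  p = 35/148 = 0.236486; p^2 = 0.236486^2 = 0.055926
  p = 47/148 = 0.317568; p^2 = 0.317568^2 = 0.100849
  p = 21/148 = 0.141892; p^2 = 0.141892^2 = 0.020133
  p = 45/148 = 0.304054; p^2 = 0.304054^2 = 0.092449
sum(p^2) = 0.055926 + 0.100849 + 0.020133 + 0.092449 = 0.269357
D = 1 - 0.269357 = 0.730643 ≈ 0.7306

0.7306


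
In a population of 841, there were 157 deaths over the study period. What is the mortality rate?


Mortality rate = 157 / 841 = 0.186683 ≈ 0.1867

0.1867


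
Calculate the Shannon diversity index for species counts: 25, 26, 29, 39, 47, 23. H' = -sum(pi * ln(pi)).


Total N = 25 + 26 + 29 + 39 + 47 + 23 = 189
Per-species terms:
  p = 25/189 = 0.132275; ln(p) = -2.022872; p*ln(p) = 0.132275 * (-2.022872) = -0.267575
  p = 26/189 = 0.137566; ln(p) = -1.983651; p*ln(p) = 0.137566 * (-1.983651) = -0.272883
  p = 29/189 = 0.153439; ln(p) = -1.874452; p*ln(p) = 0.153439 * (-1.874452) = -0.287614
  p = 39/189 = 0.206349; ln(p) = -1.578186; p*ln(p) = 0.206349 * (-1.578186) = -0.325657
  p = 47/189 = 0.248677; ln(p) = -1.391600; p*ln(p) = 0.248677 * (-1.391600) = -0.346059
  p = 23/189 = 0.121693; ln(p) = -2.106254; p*ln(p) = 0.121693 * (-2.106254) = -0.256316
sum(p*ln(p)) = (-0.267575) + (-0.272883) + (-0.287614) + (-0.325657) + (-0.346059) + (-0.256316) = -1.756104
H' = -(-1.756104) = 1.756104 ≈ 1.7561

1.7561


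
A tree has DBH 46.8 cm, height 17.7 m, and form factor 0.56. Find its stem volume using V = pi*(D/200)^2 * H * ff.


(D/200)^2 = (46.8/200)^2 = 0.234^2 = 0.054756
BA = 3.141593 * 0.054756 = 0.172021 m^2
V = 0.172021 * 17.7 * 0.56 = 1.70507 ≈ 1.705 m^3

1.705 m^3


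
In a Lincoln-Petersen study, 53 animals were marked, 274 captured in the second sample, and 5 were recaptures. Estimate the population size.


N = M * C / R = 53 * 274 / 5 = 14522 / 5 = 2904.40 ≈ 2904

2904 individuals


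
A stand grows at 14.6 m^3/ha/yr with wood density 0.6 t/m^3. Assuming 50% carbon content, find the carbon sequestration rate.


C = 14.6 * 0.6 * 0.5 = 4.38 t C/ha/yr

4.38 t C/ha/yr


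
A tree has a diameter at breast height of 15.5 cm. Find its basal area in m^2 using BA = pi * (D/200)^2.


D/200 = 15.5/200 = 0.0775 m
(D/200)^2 = 0.0775^2 = 0.00600625
BA = 3.141593 * 0.00600625 = 0.0188692 ≈ 0.0189 m^2

0.0189 m^2


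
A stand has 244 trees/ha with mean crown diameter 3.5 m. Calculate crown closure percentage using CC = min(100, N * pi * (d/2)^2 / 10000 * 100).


(d/2)^2 = (3.5/2)^2 = 1.75^2 = 3.0625
Crown area = 3.141593 * 3.0625 = 9.62113 m^2
N * area / 10000 * 100 = 244 * 9.62113 / 10000 * 100 = 23.4756
CC = min(100, 23.4756) = 23.4756 ≈ 23.5%

23.5%


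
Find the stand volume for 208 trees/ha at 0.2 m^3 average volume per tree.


V_stand = 208 * 0.2 = 41.6 m^3/ha

41.6 m^3/ha


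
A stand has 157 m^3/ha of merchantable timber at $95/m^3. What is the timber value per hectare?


Value = 157 * 95 = $14915/ha

$14915/ha


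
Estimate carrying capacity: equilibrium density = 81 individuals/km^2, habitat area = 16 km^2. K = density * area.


K = 81 * 16 = 1296 individuals

1296 individuals


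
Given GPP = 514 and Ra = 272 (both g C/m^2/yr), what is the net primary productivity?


NPP = GPP - Ra = 514 - 272 = 242 g C/m^2/yr

242 g C/m^2/yr


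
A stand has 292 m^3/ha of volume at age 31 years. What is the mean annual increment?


MAI = 292 / 31 = 9.4194 ≈ 9.42 m^3/ha/yr

9.42 m^3/ha/yr


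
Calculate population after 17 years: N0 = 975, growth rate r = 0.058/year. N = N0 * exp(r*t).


r*t = 0.058 * 17 = 0.986
exp(0.986) = 2.68049
N = 975 * 2.68049 = 2613.48 ≈ 2613

2613


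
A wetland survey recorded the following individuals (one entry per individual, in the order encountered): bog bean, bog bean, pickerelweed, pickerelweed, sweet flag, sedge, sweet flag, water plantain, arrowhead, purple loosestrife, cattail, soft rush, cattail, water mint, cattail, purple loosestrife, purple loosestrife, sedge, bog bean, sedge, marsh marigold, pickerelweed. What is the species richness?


Total individuals logged = 22
Distinct species (count of individuals): bog bean (3), pickerelweed (3), sweet flag (2), sedge (3), water plantain (1), arrowhead (1), purple loosestrife (3), cattail (3), soft rush (1), water mint (1), marsh marigold (1)
Species richness = number of distinct species = 11

11


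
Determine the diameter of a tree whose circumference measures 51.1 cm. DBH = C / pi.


DBH = C / pi = 51.1 / 3.141593 = 16.2656 ≈ 16.27 cm

16.27 cm


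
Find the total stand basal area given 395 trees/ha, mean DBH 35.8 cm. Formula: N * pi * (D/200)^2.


(D/200)^2 = (35.8/200)^2 = 0.179^2 = 0.032041
Individual BA = 3.141593 * 0.032041 = 0.100660 m^2
Stand BA = 395 * 0.100660 = 39.7607 ≈ 39.76 m^2/ha

39.76 m^2/ha


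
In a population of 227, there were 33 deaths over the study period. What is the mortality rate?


Mortality rate = 33 / 227 = 0.145374 ≈ 0.1454

0.1454


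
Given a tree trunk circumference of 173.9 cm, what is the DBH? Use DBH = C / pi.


DBH = C / pi = 173.9 / 3.141593 = 55.3541 ≈ 55.35 cm

55.35 cm


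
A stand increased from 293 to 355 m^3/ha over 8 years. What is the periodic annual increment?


PAI = (V2 - V1) / period = (355 - 293) / 8 = 62 / 8 = 7.75 m^3/ha/yr

7.75 m^3/ha/yr


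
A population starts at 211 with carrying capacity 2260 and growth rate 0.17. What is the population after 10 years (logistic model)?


(K - N0)/N0 = (2260 - 211)/211 = 2049/211 = 9.71090
r*t = 0.17 * 10 = 1.7; exp(-1.7) = 0.182684
9.71090 * 0.182684 = 1.77403
1 + 1.77403 = 2.77403
N = 2260 / 2.77403 = 814.699 ≈ 815

815


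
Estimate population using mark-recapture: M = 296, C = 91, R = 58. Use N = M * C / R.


N = M * C / R = 296 * 91 / 58 = 26936 / 58 = 464.41 ≈ 464

464 individuals


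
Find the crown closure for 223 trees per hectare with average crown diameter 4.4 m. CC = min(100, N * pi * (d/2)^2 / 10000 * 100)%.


(d/2)^2 = (4.4/2)^2 = 2.2^2 = 4.84
Crown area = 3.141593 * 4.84 = 15.2053 m^2
N * area / 10000 * 100 = 223 * 15.2053 / 10000 * 100 = 33.9078
CC = min(100, 33.9078) = 33.9078 ≈ 33.9%

33.9%


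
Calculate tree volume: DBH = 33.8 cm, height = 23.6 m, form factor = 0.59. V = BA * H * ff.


(D/200)^2 = (33.8/200)^2 = 0.169^2 = 0.028561
BA = 3.141593 * 0.028561 = 0.0897270 m^2
V = 0.0897270 * 23.6 * 0.59 = 1.24936 ≈ 1.249 m^3

1.249 m^3


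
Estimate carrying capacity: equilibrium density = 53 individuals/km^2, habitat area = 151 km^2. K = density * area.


K = 53 * 151 = 8003 individuals

8003 individuals


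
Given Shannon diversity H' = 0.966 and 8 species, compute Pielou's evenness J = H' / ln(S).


ln(8) = 2.07944
J = H' / ln(S) = 0.966 / 2.07944 = 0.464548 ≈ 0.4645

0.4645


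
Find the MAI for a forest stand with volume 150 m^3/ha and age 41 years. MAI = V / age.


MAI = 150 / 41 = 3.6585 ≈ 3.66 m^3/ha/yr

3.66 m^3/ha/yr


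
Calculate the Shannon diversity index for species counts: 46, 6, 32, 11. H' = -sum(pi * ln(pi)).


Total N = 46 + 6 + 32 + 11 = 95
Per-species terms:
  p = 46/95 = 0.484211; ln(p) = -0.725235; p*ln(p) = 0.484211 * (-0.725235) = -0.351167
  p = 6/95 = 0.063158; ln(p) = -2.762116; p*ln(p) = 0.063158 * (-2.762116) = -0.174450
  p = 32/95 = 0.336842; ln(p) = -1.088141; p*ln(p) = 0.336842 * (-1.088141) = -0.366532
  p = 11/95 = 0.115789; ln(p) = -2.155986; p*ln(p) = 0.115789 * (-2.155986) = -0.249639
sum(p*ln(p)) = (-0.351167) + (-0.174450) + (-0.366532) + (-0.249639) = -1.141788
H' = -(-1.141788) = 1.141788 ≈ 1.1418

1.1418


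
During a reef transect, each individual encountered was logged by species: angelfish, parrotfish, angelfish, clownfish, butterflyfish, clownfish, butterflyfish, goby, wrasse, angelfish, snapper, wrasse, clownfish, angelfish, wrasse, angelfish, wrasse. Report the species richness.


Total individuals logged = 17
Distinct species (count of individuals): angelfish (5), parrotfish (1), clownfish (3), butterflyfish (2), goby (1), wrasse (4), snapper (1)
Species richness = number of distinct species = 7

7


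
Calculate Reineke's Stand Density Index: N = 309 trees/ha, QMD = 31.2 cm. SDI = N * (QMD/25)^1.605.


QMD/25 = 31.2/25 = 1.248
(1.248)^1.605 = exp(1.605 * ln(1.248)) = exp(1.605 * 0.221542) = exp(0.355575) = 1.42700
SDI = 309 * 1.42700 = 440.943 ≈ 441

441


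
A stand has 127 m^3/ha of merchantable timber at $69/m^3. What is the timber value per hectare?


Value = 127 * 69 = $8763/ha

$8763/ha


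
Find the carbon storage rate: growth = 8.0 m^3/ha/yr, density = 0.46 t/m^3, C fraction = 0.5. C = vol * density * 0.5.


C = 8.0 * 0.46 * 0.5 = 1.84 t C/ha/yr

1.84 t C/ha/yr


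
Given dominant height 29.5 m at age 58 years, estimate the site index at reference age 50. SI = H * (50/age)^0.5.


50/58 = 0.862069
(0.862069)^0.5 = 0.928477
SI = 29.5 * 0.928477 = 27.3901 ≈ 27.4 m

27.4 m


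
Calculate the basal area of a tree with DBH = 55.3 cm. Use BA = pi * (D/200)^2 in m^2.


D/200 = 55.3/200 = 0.2765 m
(D/200)^2 = 0.2765^2 = 0.07645225
BA = 3.141593 * 0.07645225 = 0.240182 ≈ 0.2402 m^2

0.2402 m^2


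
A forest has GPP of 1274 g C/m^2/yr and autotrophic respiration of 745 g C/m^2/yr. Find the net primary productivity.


NPP = GPP - Ra = 1274 - 745 = 529 g C/m^2/yr

529 g C/m^2/yr


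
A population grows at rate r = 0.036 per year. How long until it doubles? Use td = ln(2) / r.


td = ln(2) / 0.036 = 0.693147 / 0.036 = 19.2541 ≈ 19.3 years

19.3 years


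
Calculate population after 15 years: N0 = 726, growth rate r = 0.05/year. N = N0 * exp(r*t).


r*t = 0.05 * 15 = 0.75
exp(0.75) = 2.11700
N = 726 * 2.11700 = 1536.94 ≈ 1537

1537


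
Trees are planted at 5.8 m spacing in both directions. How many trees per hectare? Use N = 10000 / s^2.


N = 10000 / 5.8^2 = 10000 / 33.64 = 297.265 ≈ 297 trees/ha

297 trees/ha


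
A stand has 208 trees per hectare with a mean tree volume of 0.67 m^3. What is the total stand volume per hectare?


V_stand = 208 * 0.67 = 139.36 ≈ 139.4 m^3/ha

139.4 m^3/ha


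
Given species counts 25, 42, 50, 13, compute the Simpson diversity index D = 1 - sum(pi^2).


Total N = 25 + 42 + 50 + 13 = 130
Per-species terms:
  p = 25/130 = 0.192308; p^2 = 0.192308^2 = 0.036982
  p = 42/130 = 0.323077; p^2 = 0.323077^2 = 0.104379
  p = 50/130 = 0.384615; p^2 = 0.384615^2 = 0.147929
  p = 13/130 = 0.100000; p^2 = 0.100000^2 = 0.010000
sum(p^2) = 0.036982 + 0.104379 + 0.147929 + 0.010000 = 0.299290
D = 1 - 0.299290 = 0.700710 ≈ 0.7007

0.7007


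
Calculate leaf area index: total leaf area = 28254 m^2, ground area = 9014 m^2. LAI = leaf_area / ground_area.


LAI = 28254 / 9014 = 3.1345 ≈ 3.13

3.13


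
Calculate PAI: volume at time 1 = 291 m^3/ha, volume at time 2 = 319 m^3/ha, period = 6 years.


PAI = (V2 - V1) / period = (319 - 291) / 6 = 28 / 6 = 4.6667 ≈ 4.67 m^3/ha/yr

4.67 m^3/ha/yr


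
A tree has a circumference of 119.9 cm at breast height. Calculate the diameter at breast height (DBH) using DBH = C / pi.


DBH = C / pi = 119.9 / 3.141593 = 38.1654 ≈ 38.17 cm

38.17 cm


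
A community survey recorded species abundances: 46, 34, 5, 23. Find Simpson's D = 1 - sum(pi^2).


Total N = 46 + 34 + 5 + 23 = 108
Per-species terms:
  p = 46/108 = 0.425926; p^2 = 0.425926^2 = 0.181413
  p = 34/108 = 0.314815; p^2 = 0.314815^2 = 0.099108
  p = 5/108 = 0.046296; p^2 = 0.046296^2 = 0.002143
  p = 23/108 = 0.212963; p^2 = 0.212963^2 = 0.045353
sum(p^2) = 0.181413 + 0.099108 + 0.002143 + 0.045353 = 0.328017
D = 1 - 0.328017 = 0.671983 ≈ 0.6720

0.6720


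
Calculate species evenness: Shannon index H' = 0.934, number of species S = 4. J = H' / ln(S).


ln(4) = 1.38629
J = H' / ln(S) = 0.934 / 1.38629 = 0.673741 ≈ 0.6737

0.6737


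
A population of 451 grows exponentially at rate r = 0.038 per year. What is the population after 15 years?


r*t = 0.038 * 15 = 0.57
exp(0.57) = 1.76827
N = 451 * 1.76827 = 797.490 ≈ 797

797


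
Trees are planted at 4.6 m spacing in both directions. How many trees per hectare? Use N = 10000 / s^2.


N = 10000 / 4.6^2 = 10000 / 21.16 = 472.590 ≈ 473 trees/ha

473 trees/ha


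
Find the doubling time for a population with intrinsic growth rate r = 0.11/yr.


td = ln(2) / 0.11 = 0.693147 / 0.11 = 6.30134 ≈ 6.3 years

6.3 years


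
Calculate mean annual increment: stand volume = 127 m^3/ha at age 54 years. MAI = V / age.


MAI = 127 / 54 = 2.3519 ≈ 2.35 m^3/ha/yr

2.35 m^3/ha/yr


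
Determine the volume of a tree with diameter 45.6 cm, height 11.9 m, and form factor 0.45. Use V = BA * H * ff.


(D/200)^2 = (45.6/200)^2 = 0.228^2 = 0.051984
BA = 3.141593 * 0.051984 = 0.163313 m^2
V = 0.163313 * 11.9 * 0.45 = 0.874541 ≈ 0.875 m^3

0.875 m^3


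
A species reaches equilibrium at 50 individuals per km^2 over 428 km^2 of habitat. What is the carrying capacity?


K = 50 * 428 = 21400 individuals

21400 individuals


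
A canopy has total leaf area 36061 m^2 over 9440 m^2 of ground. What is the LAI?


LAI = 36061 / 9440 = 3.8200 ≈ 3.82

3.82


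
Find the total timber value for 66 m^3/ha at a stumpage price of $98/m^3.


Value = 66 * 98 = $6468/ha

$6468/ha


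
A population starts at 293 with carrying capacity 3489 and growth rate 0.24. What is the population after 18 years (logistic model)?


(K - N0)/N0 = (3489 - 293)/293 = 3196/293 = 10.9078
r*t = 0.24 * 18 = 4.32; exp(-4.32) = 0.0132999
10.9078 * 0.0132999 = 0.145073
1 + 0.145073 = 1.14507
N = 3489 / 1.14507 = 3046.98 ≈ 3047

3047


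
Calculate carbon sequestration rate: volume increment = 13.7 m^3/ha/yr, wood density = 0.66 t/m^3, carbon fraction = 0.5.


C = 13.7 * 0.66 * 0.5 = 4.521 ≈ 4.52 t C/ha/yr

4.52 t C/ha/yr


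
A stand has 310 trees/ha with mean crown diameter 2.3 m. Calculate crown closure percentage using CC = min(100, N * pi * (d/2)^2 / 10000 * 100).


(d/2)^2 = (2.3/2)^2 = 1.15^2 = 1.3225
Crown area = 3.141593 * 1.3225 = 4.15476 m^2
N * area / 10000 * 100 = 310 * 4.15476 / 10000 * 100 = 12.8798
CC = min(100, 12.8798) = 12.8798 ≈ 12.9%

12.9%


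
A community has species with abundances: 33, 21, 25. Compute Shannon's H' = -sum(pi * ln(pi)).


Total N = 33 + 21 + 25 = 79
Per-species terms:
  p = 33/79 = 0.417722; ln(p) = -0.872939; p*ln(p) = 0.417722 * (-0.872939) = -0.364646
  p = 21/79 = 0.265823; ln(p) = -1.324925; p*ln(p) = 0.265823 * (-1.324925) = -0.352196
  p = 25/79 = 0.316456; ln(p) = -1.150571; p*ln(p) = 0.316456 * (-1.150571) = -0.364105
sum(p*ln(p)) = (-0.364646) + (-0.352196) + (-0.364105) = -1.080947
H' = -(-1.080947) = 1.080947 ≈ 1.0809

1.0809


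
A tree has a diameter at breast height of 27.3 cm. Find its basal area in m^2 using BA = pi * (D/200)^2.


D/200 = 27.3/200 = 0.1365 m
(D/200)^2 = 0.1365^2 = 0.01863225
BA = 3.141593 * 0.01863225 = 0.0585349 ≈ 0.0585 m^2

0.0585 m^2


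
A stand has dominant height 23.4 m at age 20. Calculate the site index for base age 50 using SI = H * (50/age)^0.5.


50/20 = 2.50000
(2.50000)^0.5 = 1.58114
SI = 23.4 * 1.58114 = 36.9987 ≈ 37.0 m

37.0 m


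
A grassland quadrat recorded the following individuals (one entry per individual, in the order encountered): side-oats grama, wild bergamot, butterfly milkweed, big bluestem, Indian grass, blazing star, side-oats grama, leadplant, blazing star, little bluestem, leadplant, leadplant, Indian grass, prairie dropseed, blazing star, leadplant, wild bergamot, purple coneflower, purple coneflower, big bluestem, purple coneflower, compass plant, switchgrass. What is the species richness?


Total individuals logged = 23
Distinct species (count of individuals): side-oats grama (2), wild bergamot (2), butterfly milkweed (1), big bluestem (2), Indian grass (2), blazing star (3), leadplant (4), little bluestem (1), prairie dropseed (1), purple coneflower (3), compass plant (1), switchgrass (1)
Species richness = number of distinct species = 12

12
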